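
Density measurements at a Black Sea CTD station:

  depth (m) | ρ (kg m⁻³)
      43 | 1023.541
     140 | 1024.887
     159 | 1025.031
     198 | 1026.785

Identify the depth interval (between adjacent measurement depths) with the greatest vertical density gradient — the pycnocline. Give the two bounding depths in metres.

Compute the density gradient over each adjacent pair:
  43–140 m: Δρ/Δz = 1.346/97 = 0.014 kg m⁻⁴
  140–159 m: Δρ/Δz = 0.144/19 = 7.6 × 10⁻³ kg m⁻⁴
  159–198 m: Δρ/Δz = 1.754/39 = 0.045 kg m⁻⁴
The largest gradient is in the 159–198 m interval — the pycnocline.

159–198 m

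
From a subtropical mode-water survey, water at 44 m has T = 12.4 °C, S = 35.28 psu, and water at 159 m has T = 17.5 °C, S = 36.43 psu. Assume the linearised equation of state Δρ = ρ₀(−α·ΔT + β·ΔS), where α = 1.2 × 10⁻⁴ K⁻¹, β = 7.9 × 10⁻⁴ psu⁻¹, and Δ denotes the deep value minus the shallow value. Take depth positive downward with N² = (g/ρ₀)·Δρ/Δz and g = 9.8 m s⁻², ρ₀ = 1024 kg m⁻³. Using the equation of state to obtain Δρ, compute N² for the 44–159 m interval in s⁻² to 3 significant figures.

ΔT = +5.1 K, ΔS = +1.15 psu (deep − shallow).
Δρ/ρ₀ = −αΔT + βΔS = -6.12 × 10⁻⁴ + 9.085 × 10⁻⁴ = 2.965 × 10⁻⁴, so Δρ ≈ 0.3036 kg m⁻³.
N² = (g/ρ₀)·Δρ/Δz = g·(Δρ/ρ₀)/Δz = 9.8 × 2.965 × 10⁻⁴ / 115 = 2.5267 × 10⁻⁵ s⁻² ≈ 2.53 × 10⁻⁵ s⁻².

2.53 × 10⁻⁵ s⁻²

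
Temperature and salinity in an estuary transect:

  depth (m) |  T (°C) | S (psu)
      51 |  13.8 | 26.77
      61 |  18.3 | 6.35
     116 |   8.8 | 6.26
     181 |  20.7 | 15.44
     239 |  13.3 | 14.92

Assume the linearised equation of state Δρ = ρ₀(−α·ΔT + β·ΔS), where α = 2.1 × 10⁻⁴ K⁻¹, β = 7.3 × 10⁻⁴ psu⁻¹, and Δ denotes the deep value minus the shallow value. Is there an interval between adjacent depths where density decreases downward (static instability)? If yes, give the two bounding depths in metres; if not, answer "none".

51–61 m

Evaluate Δρ/ρ₀ = −αΔT + βΔS across each adjacent pair:
  51–61 m: −αΔT+βΔS = −(2.1 × 10⁻⁴)(+4.5)+(7.3 × 10⁻⁴)(-20.42) = -0.016 → UNSTABLE
  61–116 m: −αΔT+βΔS = −(2.1 × 10⁻⁴)(-9.5)+(7.3 × 10⁻⁴)(-0.09) = 1.9 × 10⁻³ → stable
  116–181 m: −αΔT+βΔS = −(2.1 × 10⁻⁴)(+11.9)+(7.3 × 10⁻⁴)(+9.18) = 4.2 × 10⁻³ → stable
  181–239 m: −αΔT+βΔS = −(2.1 × 10⁻⁴)(-7.4)+(7.3 × 10⁻⁴)(-0.52) = 1.2 × 10⁻³ → stable
The 51–61 m interval has Δρ < 0: lighter water underlies denser water.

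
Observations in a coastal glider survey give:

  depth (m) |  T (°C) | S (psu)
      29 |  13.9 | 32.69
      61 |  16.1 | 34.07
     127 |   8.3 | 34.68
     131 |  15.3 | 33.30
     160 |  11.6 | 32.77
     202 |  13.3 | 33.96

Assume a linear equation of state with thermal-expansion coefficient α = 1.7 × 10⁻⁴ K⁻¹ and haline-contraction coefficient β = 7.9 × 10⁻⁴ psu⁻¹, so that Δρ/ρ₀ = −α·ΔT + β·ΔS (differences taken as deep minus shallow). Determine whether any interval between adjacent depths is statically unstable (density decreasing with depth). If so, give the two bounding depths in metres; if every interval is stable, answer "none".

127–131 m

Evaluate Δρ/ρ₀ = −αΔT + βΔS across each adjacent pair:
  29–61 m: −αΔT+βΔS = −(1.7 × 10⁻⁴)(+2.2)+(7.9 × 10⁻⁴)(+1.38) = 7.2 × 10⁻⁴ → stable
  61–127 m: −αΔT+βΔS = −(1.7 × 10⁻⁴)(-7.8)+(7.9 × 10⁻⁴)(+0.61) = 1.8 × 10⁻³ → stable
  127–131 m: −αΔT+βΔS = −(1.7 × 10⁻⁴)(+7.0)+(7.9 × 10⁻⁴)(-1.38) = -2.3 × 10⁻³ → UNSTABLE
  131–160 m: −αΔT+βΔS = −(1.7 × 10⁻⁴)(-3.7)+(7.9 × 10⁻⁴)(-0.53) = 2.1 × 10⁻⁴ → stable
  160–202 m: −αΔT+βΔS = −(1.7 × 10⁻⁴)(+1.7)+(7.9 × 10⁻⁴)(+1.19) = 6.5 × 10⁻⁴ → stable
The 127–131 m interval has Δρ < 0: lighter water underlies denser water.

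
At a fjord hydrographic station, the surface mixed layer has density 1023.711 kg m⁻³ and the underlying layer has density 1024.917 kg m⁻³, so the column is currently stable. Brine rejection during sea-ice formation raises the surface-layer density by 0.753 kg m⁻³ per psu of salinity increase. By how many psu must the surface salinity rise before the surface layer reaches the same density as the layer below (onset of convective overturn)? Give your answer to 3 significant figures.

1.60 psu

Density deficit of the surface layer: 1024.917 − 1023.711 = 1.206 kg m⁻³.
Required change = 1.206 / 0.753 = 1.60 psu.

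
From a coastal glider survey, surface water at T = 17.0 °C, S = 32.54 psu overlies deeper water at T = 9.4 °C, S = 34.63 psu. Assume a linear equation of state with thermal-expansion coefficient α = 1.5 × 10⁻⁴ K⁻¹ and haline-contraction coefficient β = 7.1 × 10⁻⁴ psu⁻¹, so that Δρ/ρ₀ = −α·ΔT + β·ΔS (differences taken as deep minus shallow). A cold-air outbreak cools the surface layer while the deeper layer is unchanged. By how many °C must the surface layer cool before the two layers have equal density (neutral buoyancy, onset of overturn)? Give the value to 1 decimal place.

Neutral buoyancy requires Δρ = 0, i.e. −α(T_deep − T_surf′) + β(S_deep − S_surf) = 0.
T_surf′ = T_deep − (β/α)·ΔS = 9.4 − (7.1 × 10⁻⁴/1.5 × 10⁻⁴)·(+2.09) = -0.493 °C.
Cooling required: 17.0 − (-0.493) = 17.493 °C.

17.5 °C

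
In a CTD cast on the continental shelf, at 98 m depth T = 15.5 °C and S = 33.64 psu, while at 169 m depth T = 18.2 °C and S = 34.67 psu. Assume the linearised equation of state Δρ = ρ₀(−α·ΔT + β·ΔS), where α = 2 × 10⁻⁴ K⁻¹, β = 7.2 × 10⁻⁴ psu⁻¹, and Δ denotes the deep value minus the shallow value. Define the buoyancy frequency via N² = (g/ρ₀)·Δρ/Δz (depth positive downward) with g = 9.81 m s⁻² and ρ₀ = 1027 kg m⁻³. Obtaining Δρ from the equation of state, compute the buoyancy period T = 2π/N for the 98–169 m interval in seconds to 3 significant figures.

ΔT = +2.7 K, ΔS = +1.03 psu (deep − shallow).
Δρ/ρ₀ = −αΔT + βΔS = -5.40 × 10⁻⁴ + 7.416 × 10⁻⁴ = 2.016 × 10⁻⁴, so Δρ ≈ 0.2070 kg m⁻³.
N² = (g/ρ₀)·Δρ/Δz = g·(Δρ/ρ₀)/Δz = 9.81 × 2.016 × 10⁻⁴ / 71 = 2.7855 × 10⁻⁵ s⁻².
N = √(2.7855 × 10⁻⁵) = 5.2778 × 10⁻³ rad s⁻¹ → T = 2π/N = 1.1905 × 10³ s ≈ 1.19 × 10³ s.

1.19 × 10³ s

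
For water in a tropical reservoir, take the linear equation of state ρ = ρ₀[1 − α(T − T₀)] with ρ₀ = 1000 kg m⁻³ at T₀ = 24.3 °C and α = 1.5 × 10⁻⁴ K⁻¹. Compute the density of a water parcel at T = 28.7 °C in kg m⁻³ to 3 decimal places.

999.340 kg m⁻³

T − T₀ = +4.4 K.
Bracket = 1 − α·(+4.4) = 1 + (-6.60 × 10⁻⁴) = 0.9993400.
ρ = 1000 × 0.9993400 = 999.340 kg m⁻³.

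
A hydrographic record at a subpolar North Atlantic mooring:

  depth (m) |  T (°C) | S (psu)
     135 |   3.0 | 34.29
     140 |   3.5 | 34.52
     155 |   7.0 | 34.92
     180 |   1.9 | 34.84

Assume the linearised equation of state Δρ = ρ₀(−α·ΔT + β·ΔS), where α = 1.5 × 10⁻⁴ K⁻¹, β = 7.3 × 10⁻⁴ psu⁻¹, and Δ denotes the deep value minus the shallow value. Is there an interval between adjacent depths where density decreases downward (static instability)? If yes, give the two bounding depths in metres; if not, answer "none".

140–155 m

Evaluate Δρ/ρ₀ = −αΔT + βΔS across each adjacent pair:
  135–140 m: −αΔT+βΔS = −(1.5 × 10⁻⁴)(+0.5)+(7.3 × 10⁻⁴)(+0.23) = 9.3 × 10⁻⁵ → stable
  140–155 m: −αΔT+βΔS = −(1.5 × 10⁻⁴)(+3.5)+(7.3 × 10⁻⁴)(+0.40) = -2.3 × 10⁻⁴ → UNSTABLE
  155–180 m: −αΔT+βΔS = −(1.5 × 10⁻⁴)(-5.1)+(7.3 × 10⁻⁴)(-0.08) = 7.1 × 10⁻⁴ → stable
The 140–155 m interval has Δρ < 0: lighter water underlies denser water.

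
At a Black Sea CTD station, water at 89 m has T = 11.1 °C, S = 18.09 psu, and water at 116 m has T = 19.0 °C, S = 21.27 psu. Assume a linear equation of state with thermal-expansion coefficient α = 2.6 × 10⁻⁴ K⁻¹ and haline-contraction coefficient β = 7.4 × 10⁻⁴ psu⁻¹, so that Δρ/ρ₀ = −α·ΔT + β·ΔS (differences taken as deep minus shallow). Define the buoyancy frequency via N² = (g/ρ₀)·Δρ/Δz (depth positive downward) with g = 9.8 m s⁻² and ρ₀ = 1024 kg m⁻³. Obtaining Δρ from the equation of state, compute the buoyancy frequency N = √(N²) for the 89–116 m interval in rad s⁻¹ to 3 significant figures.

0.0104 rad s⁻¹

ΔT = +7.9 K, ΔS = +3.18 psu (deep − shallow).
Δρ/ρ₀ = −αΔT + βΔS = -2.054 × 10⁻³ + 2.3532 × 10⁻³ = 2.992 × 10⁻⁴, so Δρ ≈ 0.3064 kg m⁻³.
N² = (g/ρ₀)·Δρ/Δz = g·(Δρ/ρ₀)/Δz = 9.8 × 2.992 × 10⁻⁴ / 27 = 1.0860 × 10⁻⁴ s⁻².
N = √(1.0860 × 10⁻⁴) = 0.010421 rad s⁻¹ ≈ 0.0104 rad s⁻¹.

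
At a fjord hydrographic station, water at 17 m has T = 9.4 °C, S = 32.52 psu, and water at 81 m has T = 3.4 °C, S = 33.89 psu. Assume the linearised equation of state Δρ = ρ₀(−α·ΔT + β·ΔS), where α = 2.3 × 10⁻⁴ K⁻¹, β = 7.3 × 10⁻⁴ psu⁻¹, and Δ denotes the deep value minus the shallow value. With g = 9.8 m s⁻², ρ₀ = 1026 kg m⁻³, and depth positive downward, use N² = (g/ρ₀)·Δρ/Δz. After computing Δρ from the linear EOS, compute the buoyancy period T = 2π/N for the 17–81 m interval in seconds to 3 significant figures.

ΔT = -6.0 K, ΔS = +1.37 psu (deep − shallow).
Δρ/ρ₀ = −αΔT + βΔS = 1.38 × 10⁻³ + 1.0001 × 10⁻³ = 2.3801 × 10⁻³, so Δρ ≈ 2.442 kg m⁻³.
N² = (g/ρ₀)·Δρ/Δz = g·(Δρ/ρ₀)/Δz = 9.8 × 2.3801 × 10⁻³ / 64 = 3.6445 × 10⁻⁴ s⁻².
N = √(3.6445 × 10⁻⁴) = 0.019091 rad s⁻¹ → T = 2π/N = 329.12 s ≈ 329 s.

329 s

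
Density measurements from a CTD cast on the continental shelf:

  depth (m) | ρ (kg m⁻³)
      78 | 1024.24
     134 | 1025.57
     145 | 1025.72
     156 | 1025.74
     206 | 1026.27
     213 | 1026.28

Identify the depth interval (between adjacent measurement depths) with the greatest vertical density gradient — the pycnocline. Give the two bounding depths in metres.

Compute the density gradient over each adjacent pair:
  78–134 m: Δρ/Δz = 1.33/56 = 0.024 kg m⁻⁴
  134–145 m: Δρ/Δz = 0.15/11 = 0.014 kg m⁻⁴
  145–156 m: Δρ/Δz = 0.02/11 = 1.8 × 10⁻³ kg m⁻⁴
  156–206 m: Δρ/Δz = 0.53/50 = 0.011 kg m⁻⁴
  206–213 m: Δρ/Δz = 0.01/7 = 1.4 × 10⁻³ kg m⁻⁴
The largest gradient is in the 78–134 m interval — the pycnocline.

78–134 m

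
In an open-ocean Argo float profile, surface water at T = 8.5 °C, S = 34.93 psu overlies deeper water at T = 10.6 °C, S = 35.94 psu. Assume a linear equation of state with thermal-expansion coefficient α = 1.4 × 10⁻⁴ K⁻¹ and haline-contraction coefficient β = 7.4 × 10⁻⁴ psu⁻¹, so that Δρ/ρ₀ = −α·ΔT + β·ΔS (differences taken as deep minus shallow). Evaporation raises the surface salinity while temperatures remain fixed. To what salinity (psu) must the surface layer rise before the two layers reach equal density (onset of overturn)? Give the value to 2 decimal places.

Neutral buoyancy requires −α(T_deep − T_surf) + β(S_deep − S_surf′) = 0.
S_surf′ = S_deep − (α/β)·ΔT = 35.94 − (1.4 × 10⁻⁴/7.4 × 10⁻⁴)·(+2.1) = 35.5427 psu.
Increase required: 35.5427 − 34.93 = 0.6127 psu.

35.54 psu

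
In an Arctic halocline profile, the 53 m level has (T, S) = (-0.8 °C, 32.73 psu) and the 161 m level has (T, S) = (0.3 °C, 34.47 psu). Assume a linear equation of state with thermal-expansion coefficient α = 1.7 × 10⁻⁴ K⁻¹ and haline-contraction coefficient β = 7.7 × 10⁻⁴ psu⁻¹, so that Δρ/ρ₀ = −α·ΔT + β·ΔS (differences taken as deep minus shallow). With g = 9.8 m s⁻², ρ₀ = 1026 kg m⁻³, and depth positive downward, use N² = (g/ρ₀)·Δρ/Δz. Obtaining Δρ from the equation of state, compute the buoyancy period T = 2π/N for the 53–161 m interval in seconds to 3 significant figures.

614 s

ΔT = +1.1 K, ΔS = +1.74 psu (deep − shallow).
Δρ/ρ₀ = −αΔT + βΔS = -1.87 × 10⁻⁴ + 1.3398 × 10⁻³ = 1.1528 × 10⁻³, so Δρ ≈ 1.183 kg m⁻³.
N² = (g/ρ₀)·Δρ/Δz = g·(Δρ/ρ₀)/Δz = 9.8 × 1.1528 × 10⁻³ / 108 = 1.0461 × 10⁻⁴ s⁻².
N = √(1.0461 × 10⁻⁴) = 0.010228 rad s⁻¹ → T = 2π/N = 614.31 s ≈ 614 s.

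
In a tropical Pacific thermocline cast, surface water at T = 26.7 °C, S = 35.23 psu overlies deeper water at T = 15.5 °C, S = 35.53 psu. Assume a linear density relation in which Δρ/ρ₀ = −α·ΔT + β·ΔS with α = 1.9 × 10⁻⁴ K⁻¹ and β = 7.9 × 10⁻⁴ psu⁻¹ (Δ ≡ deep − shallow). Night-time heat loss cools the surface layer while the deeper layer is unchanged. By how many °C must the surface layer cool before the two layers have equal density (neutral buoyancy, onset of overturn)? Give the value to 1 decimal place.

Neutral buoyancy requires Δρ = 0, i.e. −α(T_deep − T_surf′) + β(S_deep − S_surf) = 0.
T_surf′ = T_deep − (β/α)·ΔS = 15.5 − (7.9 × 10⁻⁴/1.9 × 10⁻⁴)·(+0.30) = 14.253 °C.
Cooling required: 26.7 − (14.253) = 12.447 °C.

12.4 °C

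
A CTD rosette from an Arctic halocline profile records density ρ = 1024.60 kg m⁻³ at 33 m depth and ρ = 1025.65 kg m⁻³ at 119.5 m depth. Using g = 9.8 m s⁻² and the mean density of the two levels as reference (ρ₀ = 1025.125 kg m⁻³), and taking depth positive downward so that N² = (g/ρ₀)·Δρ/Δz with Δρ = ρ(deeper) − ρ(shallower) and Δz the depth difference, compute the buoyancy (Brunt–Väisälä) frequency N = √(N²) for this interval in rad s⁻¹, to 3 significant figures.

Δρ = 1025.65 − 1024.60 = 1.05 kg m⁻³ over Δz = 119.5 − 33 = 86.5 m.
N² = (9.8/1025.125) × (1.05/86.5) = 1.1604 × 10⁻⁴ s⁻².
N = √(1.1604 × 10⁻⁴) = 0.010772 rad s⁻¹ ≈ 0.0108 rad s⁻¹.

0.0108 rad s⁻¹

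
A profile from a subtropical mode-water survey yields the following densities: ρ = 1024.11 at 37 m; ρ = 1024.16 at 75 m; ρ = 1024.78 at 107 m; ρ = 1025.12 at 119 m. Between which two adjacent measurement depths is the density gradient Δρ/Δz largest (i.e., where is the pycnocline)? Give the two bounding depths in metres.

Compute the density gradient over each adjacent pair:
  37–75 m: Δρ/Δz = 0.05/38 = 1.3 × 10⁻³ kg m⁻⁴
  75–107 m: Δρ/Δz = 0.62/32 = 0.019 kg m⁻⁴
  107–119 m: Δρ/Δz = 0.34/12 = 0.028 kg m⁻⁴
The largest gradient is in the 107–119 m interval — the pycnocline.

107–119 m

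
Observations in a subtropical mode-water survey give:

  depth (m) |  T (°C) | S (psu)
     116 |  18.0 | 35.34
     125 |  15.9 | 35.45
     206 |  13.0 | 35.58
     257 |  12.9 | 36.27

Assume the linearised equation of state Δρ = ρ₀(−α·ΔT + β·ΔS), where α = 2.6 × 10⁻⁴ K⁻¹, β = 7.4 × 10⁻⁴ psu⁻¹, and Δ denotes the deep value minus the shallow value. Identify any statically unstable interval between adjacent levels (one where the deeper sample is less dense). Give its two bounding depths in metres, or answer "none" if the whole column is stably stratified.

Evaluate Δρ/ρ₀ = −αΔT + βΔS across each adjacent pair:
  116–125 m: −αΔT+βΔS = −(2.6 × 10⁻⁴)(-2.1)+(7.4 × 10⁻⁴)(+0.11) = 6.3 × 10⁻⁴ → stable
  125–206 m: −αΔT+βΔS = −(2.6 × 10⁻⁴)(-2.9)+(7.4 × 10⁻⁴)(+0.13) = 8.5 × 10⁻⁴ → stable
  206–257 m: −αΔT+βΔS = −(2.6 × 10⁻⁴)(-0.1)+(7.4 × 10⁻⁴)(+0.69) = 5.4 × 10⁻⁴ → stable
Every interval has Δρ > 0: the column is stably stratified throughout.

none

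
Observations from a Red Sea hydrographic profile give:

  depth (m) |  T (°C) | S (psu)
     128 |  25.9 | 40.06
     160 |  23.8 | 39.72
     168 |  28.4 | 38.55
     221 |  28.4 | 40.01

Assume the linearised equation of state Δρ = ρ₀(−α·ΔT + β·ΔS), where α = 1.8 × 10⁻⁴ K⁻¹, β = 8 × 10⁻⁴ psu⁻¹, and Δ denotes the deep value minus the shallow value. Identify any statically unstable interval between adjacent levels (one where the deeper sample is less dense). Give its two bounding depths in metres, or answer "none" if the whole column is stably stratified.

160–168 m

Evaluate Δρ/ρ₀ = −αΔT + βΔS across each adjacent pair:
  128–160 m: −αΔT+βΔS = −(1.8 × 10⁻⁴)(-2.1)+(8 × 10⁻⁴)(-0.34) = 1.1 × 10⁻⁴ → stable
  160–168 m: −αΔT+βΔS = −(1.8 × 10⁻⁴)(+4.6)+(8 × 10⁻⁴)(-1.17) = -1.8 × 10⁻³ → UNSTABLE
  168–221 m: −αΔT+βΔS = −(1.8 × 10⁻⁴)(+0.0)+(8 × 10⁻⁴)(+1.46) = 1.2 × 10⁻³ → stable
The 160–168 m interval has Δρ < 0: lighter water underlies denser water.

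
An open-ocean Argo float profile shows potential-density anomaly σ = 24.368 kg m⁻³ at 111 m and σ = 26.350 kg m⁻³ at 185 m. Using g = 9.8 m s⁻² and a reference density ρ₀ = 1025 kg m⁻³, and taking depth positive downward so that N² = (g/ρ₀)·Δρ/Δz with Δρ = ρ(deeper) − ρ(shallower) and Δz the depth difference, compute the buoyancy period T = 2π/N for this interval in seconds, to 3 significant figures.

393 s

Δρ = 1026.350 − 1024.368 = 1.982 kg m⁻³ over Δz = 185 − 111 = 74 m.
N² = (9.8/1025) × (1.982/74) = 2.5608 × 10⁻⁴ s⁻².
N = √(2.5608 × 10⁻⁴) = 0.016002 rad s⁻¹, so T = 2π/N = 392.65 s ≈ 393 s.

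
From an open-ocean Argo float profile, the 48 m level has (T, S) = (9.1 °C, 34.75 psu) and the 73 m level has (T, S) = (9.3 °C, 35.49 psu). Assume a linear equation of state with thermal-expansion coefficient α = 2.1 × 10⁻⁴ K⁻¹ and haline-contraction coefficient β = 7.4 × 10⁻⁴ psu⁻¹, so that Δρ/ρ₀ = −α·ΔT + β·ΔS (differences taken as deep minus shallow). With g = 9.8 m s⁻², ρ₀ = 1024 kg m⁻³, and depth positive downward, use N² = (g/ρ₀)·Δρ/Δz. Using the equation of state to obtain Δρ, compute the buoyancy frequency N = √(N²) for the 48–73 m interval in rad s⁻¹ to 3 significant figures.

ΔT = +0.2 K, ΔS = +0.74 psu (deep − shallow).
Δρ/ρ₀ = −αΔT + βΔS = -4.20 × 10⁻⁵ + 5.476 × 10⁻⁴ = 5.056 × 10⁻⁴, so Δρ ≈ 0.5177 kg m⁻³.
N² = (g/ρ₀)·Δρ/Δz = g·(Δρ/ρ₀)/Δz = 9.8 × 5.056 × 10⁻⁴ / 25 = 1.9820 × 10⁻⁴ s⁻².
N = √(1.9820 × 10⁻⁴) = 0.014078 rad s⁻¹ ≈ 0.0141 rad s⁻¹.

0.0141 rad s⁻¹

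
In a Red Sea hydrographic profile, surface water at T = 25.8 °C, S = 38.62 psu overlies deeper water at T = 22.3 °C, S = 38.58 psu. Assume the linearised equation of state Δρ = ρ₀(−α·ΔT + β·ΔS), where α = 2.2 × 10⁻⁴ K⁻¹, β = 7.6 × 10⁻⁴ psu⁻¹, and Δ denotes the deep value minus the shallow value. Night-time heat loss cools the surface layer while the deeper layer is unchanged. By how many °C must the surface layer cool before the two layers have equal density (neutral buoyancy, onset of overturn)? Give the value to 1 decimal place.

3.4 °C

Neutral buoyancy requires Δρ = 0, i.e. −α(T_deep − T_surf′) + β(S_deep − S_surf) = 0.
T_surf′ = T_deep − (β/α)·ΔS = 22.3 − (7.6 × 10⁻⁴/2.2 × 10⁻⁴)·(-0.04) = 22.438 °C.
Cooling required: 25.8 − (22.438) = 3.362 °C.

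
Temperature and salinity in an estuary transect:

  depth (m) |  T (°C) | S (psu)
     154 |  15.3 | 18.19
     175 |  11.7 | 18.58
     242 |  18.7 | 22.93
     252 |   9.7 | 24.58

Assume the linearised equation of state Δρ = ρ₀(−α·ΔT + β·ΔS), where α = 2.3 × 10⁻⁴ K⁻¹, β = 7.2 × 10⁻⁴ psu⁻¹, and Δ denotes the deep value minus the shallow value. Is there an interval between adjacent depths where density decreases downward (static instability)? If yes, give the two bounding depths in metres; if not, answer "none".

Evaluate Δρ/ρ₀ = −αΔT + βΔS across each adjacent pair:
  154–175 m: −αΔT+βΔS = −(2.3 × 10⁻⁴)(-3.6)+(7.2 × 10⁻⁴)(+0.39) = 1.1 × 10⁻³ → stable
  175–242 m: −αΔT+βΔS = −(2.3 × 10⁻⁴)(+7.0)+(7.2 × 10⁻⁴)(+4.35) = 1.5 × 10⁻³ → stable
  242–252 m: −αΔT+βΔS = −(2.3 × 10⁻⁴)(-9.0)+(7.2 × 10⁻⁴)(+1.65) = 3.3 × 10⁻³ → stable
Every interval has Δρ > 0: the column is stably stratified throughout.

none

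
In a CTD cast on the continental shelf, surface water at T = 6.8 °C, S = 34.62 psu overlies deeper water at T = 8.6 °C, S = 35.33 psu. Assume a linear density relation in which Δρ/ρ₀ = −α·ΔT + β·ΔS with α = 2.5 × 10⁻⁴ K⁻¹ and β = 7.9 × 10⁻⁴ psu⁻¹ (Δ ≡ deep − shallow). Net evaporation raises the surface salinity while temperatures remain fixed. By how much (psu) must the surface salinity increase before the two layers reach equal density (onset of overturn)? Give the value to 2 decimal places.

Neutral buoyancy requires −α(T_deep − T_surf) + β(S_deep − S_surf′) = 0.
S_surf′ = S_deep − (α/β)·ΔT = 35.33 − (2.5 × 10⁻⁴/7.9 × 10⁻⁴)·(+1.8) = 34.7604 psu.
Increase required: 34.7604 − 34.62 = 0.1404 psu.

0.14 psu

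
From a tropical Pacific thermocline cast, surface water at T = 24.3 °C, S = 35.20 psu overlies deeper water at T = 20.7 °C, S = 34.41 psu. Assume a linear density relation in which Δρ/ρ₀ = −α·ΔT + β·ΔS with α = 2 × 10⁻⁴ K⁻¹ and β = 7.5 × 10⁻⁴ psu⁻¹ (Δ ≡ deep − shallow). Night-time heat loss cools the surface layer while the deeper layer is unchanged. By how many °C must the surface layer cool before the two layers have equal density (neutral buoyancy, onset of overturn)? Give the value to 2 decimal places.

0.64 °C

Neutral buoyancy requires Δρ = 0, i.e. −α(T_deep − T_surf′) + β(S_deep − S_surf) = 0.
T_surf′ = T_deep − (β/α)·ΔS = 20.7 − (7.5 × 10⁻⁴/2 × 10⁻⁴)·(-0.79) = 23.6625 °C.
Cooling required: 24.3 − (23.6625) = 0.6375 °C.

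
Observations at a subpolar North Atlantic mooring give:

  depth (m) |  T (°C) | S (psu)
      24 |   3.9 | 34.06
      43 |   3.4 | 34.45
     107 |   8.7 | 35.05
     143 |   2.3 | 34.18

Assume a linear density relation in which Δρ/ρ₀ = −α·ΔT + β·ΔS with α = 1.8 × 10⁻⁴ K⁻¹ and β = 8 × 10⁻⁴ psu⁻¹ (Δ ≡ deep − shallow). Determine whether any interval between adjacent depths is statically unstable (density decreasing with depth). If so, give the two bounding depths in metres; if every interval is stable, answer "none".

Evaluate Δρ/ρ₀ = −αΔT + βΔS across each adjacent pair:
  24–43 m: −αΔT+βΔS = −(1.8 × 10⁻⁴)(-0.5)+(8 × 10⁻⁴)(+0.39) = 4.0 × 10⁻⁴ → stable
  43–107 m: −αΔT+βΔS = −(1.8 × 10⁻⁴)(+5.3)+(8 × 10⁻⁴)(+0.60) = -4.7 × 10⁻⁴ → UNSTABLE
  107–143 m: −αΔT+βΔS = −(1.8 × 10⁻⁴)(-6.4)+(8 × 10⁻⁴)(-0.87) = 4.6 × 10⁻⁴ → stable
The 43–107 m interval has Δρ < 0: lighter water underlies denser water.

43–107 m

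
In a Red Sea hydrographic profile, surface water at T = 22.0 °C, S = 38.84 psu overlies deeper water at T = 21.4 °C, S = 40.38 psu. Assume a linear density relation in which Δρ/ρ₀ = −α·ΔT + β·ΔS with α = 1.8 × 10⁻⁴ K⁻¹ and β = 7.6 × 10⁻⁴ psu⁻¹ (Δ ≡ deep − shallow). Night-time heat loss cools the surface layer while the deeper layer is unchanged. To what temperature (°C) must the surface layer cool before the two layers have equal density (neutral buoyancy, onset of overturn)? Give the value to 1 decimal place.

14.9 °C

Neutral buoyancy requires Δρ = 0, i.e. −α(T_deep − T_surf′) + β(S_deep − S_surf) = 0.
T_surf′ = T_deep − (β/α)·ΔS = 21.4 − (7.6 × 10⁻⁴/1.8 × 10⁻⁴)·(+1.54) = 14.898 °C.
Cooling required: 22.0 − (14.898) = 7.102 °C.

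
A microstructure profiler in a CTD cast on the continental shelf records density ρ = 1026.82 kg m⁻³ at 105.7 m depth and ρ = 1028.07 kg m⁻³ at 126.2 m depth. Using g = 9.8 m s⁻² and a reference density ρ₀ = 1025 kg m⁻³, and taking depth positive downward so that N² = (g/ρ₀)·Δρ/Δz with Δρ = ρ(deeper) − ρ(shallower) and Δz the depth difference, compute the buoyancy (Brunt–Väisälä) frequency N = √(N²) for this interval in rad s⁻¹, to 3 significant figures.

Δρ = 1028.07 − 1026.82 = 1.25 kg m⁻³ over Δz = 126.2 − 105.7 = 20.5 m.
N² = (9.8/1025) × (1.25/20.5) = 5.8299 × 10⁻⁴ s⁻².
N = √(5.8299 × 10⁻⁴) = 0.024145 rad s⁻¹ ≈ 0.0241 rad s⁻¹.

0.0241 rad s⁻¹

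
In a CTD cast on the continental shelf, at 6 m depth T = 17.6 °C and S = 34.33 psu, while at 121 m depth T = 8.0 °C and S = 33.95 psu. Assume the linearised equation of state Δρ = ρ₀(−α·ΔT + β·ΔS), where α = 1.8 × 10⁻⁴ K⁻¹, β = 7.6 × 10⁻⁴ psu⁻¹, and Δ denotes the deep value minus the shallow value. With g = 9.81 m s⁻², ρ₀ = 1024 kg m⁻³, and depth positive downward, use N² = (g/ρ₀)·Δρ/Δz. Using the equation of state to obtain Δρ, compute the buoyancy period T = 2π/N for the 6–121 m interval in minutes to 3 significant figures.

ΔT = -9.6 K, ΔS = -0.38 psu (deep − shallow).
Δρ/ρ₀ = −αΔT + βΔS = 1.728 × 10⁻³ − 2.888 × 10⁻⁴ = 1.4392 × 10⁻³, so Δρ ≈ 1.474 kg m⁻³.
N² = (g/ρ₀)·Δρ/Δz = g·(Δρ/ρ₀)/Δz = 9.81 × 1.4392 × 10⁻³ / 115 = 1.2277 × 10⁻⁴ s⁻².
N = √(1.2277 × 10⁻⁴) = 0.011080 rad s⁻¹ → T = 2π/N = 567.07 s = 9.4512 min ≈ 9.45 min.

9.45 min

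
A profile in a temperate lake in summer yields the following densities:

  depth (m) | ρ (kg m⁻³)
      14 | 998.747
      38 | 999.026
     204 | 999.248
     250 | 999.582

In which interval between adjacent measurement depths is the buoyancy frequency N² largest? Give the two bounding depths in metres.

14–38 m

Compute the density gradient over each adjacent pair:
  14–38 m: Δρ/Δz = 0.279/24 = 0.012 kg m⁻⁴
  38–204 m: Δρ/Δz = 0.222/166 = 1.3 × 10⁻³ kg m⁻⁴
  204–250 m: Δρ/Δz = 0.334/46 = 7.3 × 10⁻³ kg m⁻⁴
The largest gradient is in the 14–38 m interval — the pycnocline.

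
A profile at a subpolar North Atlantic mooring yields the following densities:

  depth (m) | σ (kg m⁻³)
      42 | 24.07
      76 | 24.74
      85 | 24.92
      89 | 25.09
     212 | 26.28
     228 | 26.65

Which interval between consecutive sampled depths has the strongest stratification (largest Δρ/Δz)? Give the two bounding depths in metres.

85–89 m

Compute the density gradient over each adjacent pair:
  42–76 m: Δρ/Δz = 0.67/34 = 0.020 kg m⁻⁴
  76–85 m: Δρ/Δz = 0.18/9 = 0.020 kg m⁻⁴
  85–89 m: Δρ/Δz = 0.17/4 = 0.043 kg m⁻⁴
  89–212 m: Δρ/Δz = 1.19/123 = 9.7 × 10⁻³ kg m⁻⁴
  212–228 m: Δρ/Δz = 0.37/16 = 0.023 kg m⁻⁴
The largest gradient is in the 85–89 m interval — the pycnocline.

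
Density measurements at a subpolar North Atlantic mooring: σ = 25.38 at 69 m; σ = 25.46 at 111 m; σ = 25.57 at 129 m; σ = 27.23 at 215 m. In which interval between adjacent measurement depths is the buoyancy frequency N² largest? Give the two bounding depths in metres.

Compute the density gradient over each adjacent pair:
  69–111 m: Δρ/Δz = 0.08/42 = 1.9 × 10⁻³ kg m⁻⁴
  111–129 m: Δρ/Δz = 0.11/18 = 6.1 × 10⁻³ kg m⁻⁴
  129–215 m: Δρ/Δz = 1.66/86 = 0.019 kg m⁻⁴
The largest gradient is in the 129–215 m interval — the pycnocline.

129–215 m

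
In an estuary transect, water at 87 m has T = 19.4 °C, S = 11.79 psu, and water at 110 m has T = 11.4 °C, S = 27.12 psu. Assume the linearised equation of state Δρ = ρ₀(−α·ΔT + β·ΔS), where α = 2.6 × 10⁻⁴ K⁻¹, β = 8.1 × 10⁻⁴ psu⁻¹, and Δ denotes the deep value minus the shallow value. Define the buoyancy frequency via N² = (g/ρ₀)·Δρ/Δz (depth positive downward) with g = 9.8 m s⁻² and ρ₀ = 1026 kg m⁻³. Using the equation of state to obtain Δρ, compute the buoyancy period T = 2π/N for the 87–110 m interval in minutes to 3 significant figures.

ΔT = -8.0 K, ΔS = +15.33 psu (deep − shallow).
Δρ/ρ₀ = −αΔT + βΔS = 2.08 × 10⁻³ + 0.0124173 = 0.0144973, so Δρ ≈ 14.87 kg m⁻³.
N² = (g/ρ₀)·Δρ/Δz = g·(Δρ/ρ₀)/Δz = 9.8 × 0.0144973 / 23 = 6.1771 × 10⁻³ s⁻².
N = √(6.1771 × 10⁻³) = 0.078595 rad s⁻¹ → T = 2π/N = 79.944 s = 1.3324 min ≈ 1.33 min.

1.33 min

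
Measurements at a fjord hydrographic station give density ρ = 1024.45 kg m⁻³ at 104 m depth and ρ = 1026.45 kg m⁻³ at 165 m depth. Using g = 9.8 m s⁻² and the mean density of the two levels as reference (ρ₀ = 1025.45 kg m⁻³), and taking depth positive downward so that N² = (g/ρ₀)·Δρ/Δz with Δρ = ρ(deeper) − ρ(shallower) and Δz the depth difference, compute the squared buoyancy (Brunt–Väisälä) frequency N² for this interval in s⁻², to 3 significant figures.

Δρ = 1026.45 − 1024.45 = 2.00 kg m⁻³ over Δz = 165 − 104 = 61 m.
N² = (9.8/1025.45) × (2.00/61) = 3.1334 × 10⁻⁴ s⁻² ≈ 3.13 × 10⁻⁴ s⁻².

3.13 × 10⁻⁴ s⁻²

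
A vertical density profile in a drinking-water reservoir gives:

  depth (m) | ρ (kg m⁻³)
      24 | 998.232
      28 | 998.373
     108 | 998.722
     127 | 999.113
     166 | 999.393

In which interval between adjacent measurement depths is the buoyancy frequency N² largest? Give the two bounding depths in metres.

24–28 m

Compute the density gradient over each adjacent pair:
  24–28 m: Δρ/Δz = 0.141/4 = 0.035 kg m⁻⁴
  28–108 m: Δρ/Δz = 0.349/80 = 4.4 × 10⁻³ kg m⁻⁴
  108–127 m: Δρ/Δz = 0.391/19 = 0.021 kg m⁻⁴
  127–166 m: Δρ/Δz = 0.280/39 = 7.2 × 10⁻³ kg m⁻⁴
The largest gradient is in the 24–28 m interval — the pycnocline.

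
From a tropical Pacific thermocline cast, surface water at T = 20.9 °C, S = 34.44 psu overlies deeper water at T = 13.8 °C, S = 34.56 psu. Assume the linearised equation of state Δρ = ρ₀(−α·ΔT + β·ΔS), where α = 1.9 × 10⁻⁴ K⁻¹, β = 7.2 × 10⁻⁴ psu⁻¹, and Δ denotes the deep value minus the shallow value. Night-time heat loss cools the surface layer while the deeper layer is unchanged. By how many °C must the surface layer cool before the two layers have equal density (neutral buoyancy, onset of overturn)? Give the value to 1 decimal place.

7.6 °C

Neutral buoyancy requires Δρ = 0, i.e. −α(T_deep − T_surf′) + β(S_deep − S_surf) = 0.
T_surf′ = T_deep − (β/α)·ΔS = 13.8 − (7.2 × 10⁻⁴/1.9 × 10⁻⁴)·(+0.12) = 13.345 °C.
Cooling required: 20.9 − (13.345) = 7.555 °C.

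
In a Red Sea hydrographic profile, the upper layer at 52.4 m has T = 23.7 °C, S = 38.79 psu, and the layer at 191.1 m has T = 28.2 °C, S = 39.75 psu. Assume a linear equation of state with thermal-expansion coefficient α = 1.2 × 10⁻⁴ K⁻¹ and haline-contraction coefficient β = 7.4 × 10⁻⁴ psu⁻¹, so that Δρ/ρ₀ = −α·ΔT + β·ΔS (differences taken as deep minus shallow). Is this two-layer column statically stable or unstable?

stable

ΔT = 28.2 − 23.7 = +4.5 K and ΔS = 39.75 − 38.79 = +0.96 psu (deep − shallow).
−αΔT = -5.40 × 10⁻⁴; βΔS = 7.104 × 10⁻⁴; sum Δρ/ρ₀ = 1.704 × 10⁻⁴.
Δρ/ρ₀ > 0, so Δρ > 0: deeper water is denser → statically stable.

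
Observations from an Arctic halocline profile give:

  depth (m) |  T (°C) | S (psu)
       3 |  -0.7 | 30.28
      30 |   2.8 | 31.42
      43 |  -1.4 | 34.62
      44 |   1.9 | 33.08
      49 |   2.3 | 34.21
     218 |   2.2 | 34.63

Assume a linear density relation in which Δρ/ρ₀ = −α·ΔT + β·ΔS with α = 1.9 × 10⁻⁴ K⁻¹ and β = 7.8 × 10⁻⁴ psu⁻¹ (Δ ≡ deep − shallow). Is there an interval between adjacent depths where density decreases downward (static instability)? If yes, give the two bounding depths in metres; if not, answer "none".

43–44 m

Evaluate Δρ/ρ₀ = −αΔT + βΔS across each adjacent pair:
  3–30 m: −αΔT+βΔS = −(1.9 × 10⁻⁴)(+3.5)+(7.8 × 10⁻⁴)(+1.14) = 2.2 × 10⁻⁴ → stable
  30–43 m: −αΔT+βΔS = −(1.9 × 10⁻⁴)(-4.2)+(7.8 × 10⁻⁴)(+3.20) = 3.3 × 10⁻³ → stable
  43–44 m: −αΔT+βΔS = −(1.9 × 10⁻⁴)(+3.3)+(7.8 × 10⁻⁴)(-1.54) = -1.8 × 10⁻³ → UNSTABLE
  44–49 m: −αΔT+βΔS = −(1.9 × 10⁻⁴)(+0.4)+(7.8 × 10⁻⁴)(+1.13) = 8.1 × 10⁻⁴ → stable
  49–218 m: −αΔT+βΔS = −(1.9 × 10⁻⁴)(-0.1)+(7.8 × 10⁻⁴)(+0.42) = 3.5 × 10⁻⁴ → stable
The 43–44 m interval has Δρ < 0: lighter water underlies denser water.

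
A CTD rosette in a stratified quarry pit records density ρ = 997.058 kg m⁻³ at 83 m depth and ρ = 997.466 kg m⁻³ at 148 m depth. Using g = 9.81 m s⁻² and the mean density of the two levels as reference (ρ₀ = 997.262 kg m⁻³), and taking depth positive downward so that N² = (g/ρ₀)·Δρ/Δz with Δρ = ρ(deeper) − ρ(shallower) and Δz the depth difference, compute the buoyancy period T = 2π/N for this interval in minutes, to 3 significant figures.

13.3 min

Δρ = 997.466 − 997.058 = 0.408 kg m⁻³ over Δz = 148 − 83 = 65 m.
N² = (9.81/997.262) × (0.408/65) = 6.1746 × 10⁻⁵ s⁻².
N = √(6.1746 × 10⁻⁵) = 7.8579 × 10⁻³ rad s⁻¹, so T = 2π/N = 799.60 s = 13.327 min ≈ 13.3 min.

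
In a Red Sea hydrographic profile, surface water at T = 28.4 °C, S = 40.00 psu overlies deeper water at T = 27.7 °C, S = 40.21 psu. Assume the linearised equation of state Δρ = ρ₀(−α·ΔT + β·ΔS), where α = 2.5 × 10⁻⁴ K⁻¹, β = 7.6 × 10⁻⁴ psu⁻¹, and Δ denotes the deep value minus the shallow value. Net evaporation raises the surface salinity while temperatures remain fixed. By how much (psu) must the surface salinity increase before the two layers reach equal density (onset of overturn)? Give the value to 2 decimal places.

Neutral buoyancy requires −α(T_deep − T_surf) + β(S_deep − S_surf′) = 0.
S_surf′ = S_deep − (α/β)·ΔT = 40.21 − (2.5 × 10⁻⁴/7.6 × 10⁻⁴)·(-0.7) = 40.4403 psu.
Increase required: 40.4403 − 40.00 = 0.4403 psu.

0.44 psu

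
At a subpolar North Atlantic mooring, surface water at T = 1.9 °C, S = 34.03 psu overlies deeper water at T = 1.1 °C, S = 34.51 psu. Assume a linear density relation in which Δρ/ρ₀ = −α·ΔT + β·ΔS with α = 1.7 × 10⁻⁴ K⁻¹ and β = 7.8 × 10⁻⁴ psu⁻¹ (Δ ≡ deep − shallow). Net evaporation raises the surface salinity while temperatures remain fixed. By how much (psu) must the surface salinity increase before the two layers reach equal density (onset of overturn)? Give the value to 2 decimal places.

0.65 psu

Neutral buoyancy requires −α(T_deep − T_surf) + β(S_deep − S_surf′) = 0.
S_surf′ = S_deep − (α/β)·ΔT = 34.51 − (1.7 × 10⁻⁴/7.8 × 10⁻⁴)·(-0.8) = 34.6844 psu.
Increase required: 34.6844 − 34.03 = 0.6544 psu.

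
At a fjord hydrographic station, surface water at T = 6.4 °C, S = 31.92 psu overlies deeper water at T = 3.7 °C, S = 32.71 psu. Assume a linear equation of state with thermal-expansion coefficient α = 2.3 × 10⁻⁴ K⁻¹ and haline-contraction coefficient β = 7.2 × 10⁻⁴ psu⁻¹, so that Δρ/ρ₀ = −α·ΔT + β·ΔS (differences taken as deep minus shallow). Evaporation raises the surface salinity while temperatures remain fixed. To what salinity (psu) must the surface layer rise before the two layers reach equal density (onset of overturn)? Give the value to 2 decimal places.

33.57 psu

Neutral buoyancy requires −α(T_deep − T_surf) + β(S_deep − S_surf′) = 0.
S_surf′ = S_deep − (α/β)·ΔT = 32.71 − (2.3 × 10⁻⁴/7.2 × 10⁻⁴)·(-2.7) = 33.5725 psu.
Increase required: 33.5725 − 31.92 = 1.6525 psu.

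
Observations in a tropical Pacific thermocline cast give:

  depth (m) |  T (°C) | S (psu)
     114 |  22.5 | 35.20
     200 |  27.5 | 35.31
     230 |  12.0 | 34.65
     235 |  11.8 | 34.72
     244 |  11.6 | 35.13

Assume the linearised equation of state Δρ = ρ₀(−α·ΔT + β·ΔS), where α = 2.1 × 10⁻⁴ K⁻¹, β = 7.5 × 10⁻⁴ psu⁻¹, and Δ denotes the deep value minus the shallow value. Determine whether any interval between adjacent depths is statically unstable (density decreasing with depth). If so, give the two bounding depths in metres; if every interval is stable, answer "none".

114–200 m

Evaluate Δρ/ρ₀ = −αΔT + βΔS across each adjacent pair:
  114–200 m: −αΔT+βΔS = −(2.1 × 10⁻⁴)(+5.0)+(7.5 × 10⁻⁴)(+0.11) = -9.7 × 10⁻⁴ → UNSTABLE
  200–230 m: −αΔT+βΔS = −(2.1 × 10⁻⁴)(-15.5)+(7.5 × 10⁻⁴)(-0.66) = 2.8 × 10⁻³ → stable
  230–235 m: −αΔT+βΔS = −(2.1 × 10⁻⁴)(-0.2)+(7.5 × 10⁻⁴)(+0.07) = 9.5 × 10⁻⁵ → stable
  235–244 m: −αΔT+βΔS = −(2.1 × 10⁻⁴)(-0.2)+(7.5 × 10⁻⁴)(+0.41) = 3.5 × 10⁻⁴ → stable
The 114–200 m interval has Δρ < 0: lighter water underlies denser water.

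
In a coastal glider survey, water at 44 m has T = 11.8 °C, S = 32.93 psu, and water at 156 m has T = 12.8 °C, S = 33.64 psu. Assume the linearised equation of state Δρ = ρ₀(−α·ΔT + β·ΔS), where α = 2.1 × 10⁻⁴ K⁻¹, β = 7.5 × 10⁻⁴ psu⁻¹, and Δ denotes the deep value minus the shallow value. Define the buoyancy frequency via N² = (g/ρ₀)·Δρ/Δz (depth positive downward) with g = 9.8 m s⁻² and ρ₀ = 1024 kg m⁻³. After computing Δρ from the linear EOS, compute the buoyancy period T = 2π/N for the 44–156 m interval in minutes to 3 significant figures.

ΔT = +1.0 K, ΔS = +0.71 psu (deep − shallow).
Δρ/ρ₀ = −αΔT + βΔS = -2.10 × 10⁻⁴ + 5.325 × 10⁻⁴ = 3.225 × 10⁻⁴, so Δρ ≈ 0.3302 kg m⁻³.
N² = (g/ρ₀)·Δρ/Δz = g·(Δρ/ρ₀)/Δz = 9.8 × 3.225 × 10⁻⁴ / 112 = 2.8219 × 10⁻⁵ s⁻².
N = √(2.8219 × 10⁻⁵) = 5.3122 × 10⁻³ rad s⁻¹ → T = 2π/N = 1.1828 × 10³ s = 19.713 min ≈ 19.7 min.

19.7 min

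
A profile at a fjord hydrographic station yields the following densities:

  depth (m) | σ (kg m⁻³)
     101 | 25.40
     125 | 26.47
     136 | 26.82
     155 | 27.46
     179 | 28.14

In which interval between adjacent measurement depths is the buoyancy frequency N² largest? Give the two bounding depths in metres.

101–125 m

Compute the density gradient over each adjacent pair:
  101–125 m: Δρ/Δz = 1.07/24 = 0.045 kg m⁻⁴
  125–136 m: Δρ/Δz = 0.35/11 = 0.032 kg m⁻⁴
  136–155 m: Δρ/Δz = 0.64/19 = 0.034 kg m⁻⁴
  155–179 m: Δρ/Δz = 0.68/24 = 0.028 kg m⁻⁴
The largest gradient is in the 101–125 m interval — the pycnocline.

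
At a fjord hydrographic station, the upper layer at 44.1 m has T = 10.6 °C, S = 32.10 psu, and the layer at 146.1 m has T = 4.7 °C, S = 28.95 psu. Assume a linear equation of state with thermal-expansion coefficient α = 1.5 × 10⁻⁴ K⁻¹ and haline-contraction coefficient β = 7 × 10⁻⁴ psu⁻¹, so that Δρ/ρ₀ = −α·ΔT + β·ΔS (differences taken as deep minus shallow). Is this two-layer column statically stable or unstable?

unstable

ΔT = 4.7 − 10.6 = -5.9 K and ΔS = 28.95 − 32.10 = -3.15 psu (deep − shallow).
−αΔT = 8.85 × 10⁻⁴; βΔS = -2.205 × 10⁻³; sum Δρ/ρ₀ = -1.32 × 10⁻³.
Δρ/ρ₀ < 0, so Δρ < 0: deeper water is lighter → statically unstable; the column would overturn.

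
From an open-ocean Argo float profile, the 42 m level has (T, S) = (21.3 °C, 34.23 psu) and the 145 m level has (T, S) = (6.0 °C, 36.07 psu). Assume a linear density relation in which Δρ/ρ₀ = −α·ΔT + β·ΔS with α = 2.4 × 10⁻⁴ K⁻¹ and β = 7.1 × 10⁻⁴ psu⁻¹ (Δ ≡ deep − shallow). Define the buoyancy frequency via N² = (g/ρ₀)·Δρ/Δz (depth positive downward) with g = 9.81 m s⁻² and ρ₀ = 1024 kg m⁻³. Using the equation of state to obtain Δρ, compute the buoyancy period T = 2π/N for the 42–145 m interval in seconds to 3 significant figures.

ΔT = -15.3 K, ΔS = +1.84 psu (deep − shallow).
Δρ/ρ₀ = −αΔT + βΔS = 3.672 × 10⁻³ + 1.3064 × 10⁻³ = 4.9784 × 10⁻³, so Δρ ≈ 5.098 kg m⁻³.
N² = (g/ρ₀)·Δρ/Δz = g·(Δρ/ρ₀)/Δz = 9.81 × 4.9784 × 10⁻³ / 103 = 4.7416 × 10⁻⁴ s⁻².
N = √(4.7416 × 10⁻⁴) = 0.021775 rad s⁻¹ → T = 2π/N = 288.55 s ≈ 289 s.

289 s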